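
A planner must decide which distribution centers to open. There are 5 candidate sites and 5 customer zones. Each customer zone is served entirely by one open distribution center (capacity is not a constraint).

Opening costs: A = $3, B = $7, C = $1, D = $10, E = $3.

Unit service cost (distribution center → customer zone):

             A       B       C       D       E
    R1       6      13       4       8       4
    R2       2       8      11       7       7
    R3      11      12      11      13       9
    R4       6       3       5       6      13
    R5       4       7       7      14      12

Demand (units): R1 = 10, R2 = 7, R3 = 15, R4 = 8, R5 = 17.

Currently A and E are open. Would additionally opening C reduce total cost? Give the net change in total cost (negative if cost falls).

Current service cost with {A, E}: 305.
Adding C: each customer zone re-picks its cheapest; new service cost 297, saving 8.
Extra fixed cost: 1. Net change = 1 − 8 = -7.
(Totals: 311 → 304.)

Yes — net change −7 (cost falls by 7).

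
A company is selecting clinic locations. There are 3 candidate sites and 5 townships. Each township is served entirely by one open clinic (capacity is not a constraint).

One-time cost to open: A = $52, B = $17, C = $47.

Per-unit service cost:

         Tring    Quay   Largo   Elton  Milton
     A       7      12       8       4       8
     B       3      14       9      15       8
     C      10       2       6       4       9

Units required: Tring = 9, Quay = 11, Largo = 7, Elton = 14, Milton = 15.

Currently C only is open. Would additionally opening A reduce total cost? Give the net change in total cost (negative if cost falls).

Current service cost with {C}: 345.
Adding A: each township re-picks its cheapest; new service cost 303, saving 42.
Extra fixed cost: 52. Net change = 52 − 42 = 10.
(Totals: 392 → 402.)

No — net change +10 (cost rises by 10).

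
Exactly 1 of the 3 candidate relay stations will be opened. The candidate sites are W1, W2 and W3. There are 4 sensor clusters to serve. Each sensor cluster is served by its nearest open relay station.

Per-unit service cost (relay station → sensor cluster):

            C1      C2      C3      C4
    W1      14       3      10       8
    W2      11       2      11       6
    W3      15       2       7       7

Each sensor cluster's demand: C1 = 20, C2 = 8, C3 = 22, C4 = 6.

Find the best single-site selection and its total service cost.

Choose W3 only; total service cost 512.

With exactly 1 open, each sensor cluster uses its cheapest among the chosen.
{W3}: C1→W3 15·20=300, C2→W3 2·8=16, C3→W3 7·22=154, C4→W3 7·6=42. Service cost 512.
{W2}: service cost 514
{W1}: service cost 572
Among all 3 size-1 choices, {W3} is lowest.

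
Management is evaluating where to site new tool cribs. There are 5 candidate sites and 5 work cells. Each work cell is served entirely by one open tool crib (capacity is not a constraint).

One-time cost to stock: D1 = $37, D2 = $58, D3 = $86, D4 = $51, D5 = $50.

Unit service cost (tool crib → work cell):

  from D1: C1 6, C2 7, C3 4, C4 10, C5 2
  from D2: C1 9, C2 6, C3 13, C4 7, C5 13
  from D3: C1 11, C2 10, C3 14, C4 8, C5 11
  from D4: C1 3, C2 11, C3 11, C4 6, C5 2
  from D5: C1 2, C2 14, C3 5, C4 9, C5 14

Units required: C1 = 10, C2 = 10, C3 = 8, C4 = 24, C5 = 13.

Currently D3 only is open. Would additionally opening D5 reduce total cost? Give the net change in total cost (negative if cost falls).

Yes — net change −112 (cost falls by 112).

Current service cost with {D3}: 657.
Adding D5: each work cell re-picks its cheapest; new service cost 495, saving 162.
Extra fixed cost: 50. Net change = 50 − 162 = -112.
(Totals: 743 → 631.)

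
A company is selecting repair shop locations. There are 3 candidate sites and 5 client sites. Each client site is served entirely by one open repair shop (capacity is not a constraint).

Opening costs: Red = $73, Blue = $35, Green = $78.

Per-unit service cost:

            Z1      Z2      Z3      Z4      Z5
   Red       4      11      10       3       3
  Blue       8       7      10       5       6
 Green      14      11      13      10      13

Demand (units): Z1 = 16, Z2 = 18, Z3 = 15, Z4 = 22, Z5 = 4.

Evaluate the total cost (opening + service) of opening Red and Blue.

Total cost: 526

Each client site is assigned to its cheapest site among the open ones.
{Red, Blue}: Z1→Red 4·16=64, Z2→Blue 7·18=126, Z3→Red 10·15=150, Z4→Red 3·22=66, Z5→Red 3·4=12. Service 418; fixed 108; total 526.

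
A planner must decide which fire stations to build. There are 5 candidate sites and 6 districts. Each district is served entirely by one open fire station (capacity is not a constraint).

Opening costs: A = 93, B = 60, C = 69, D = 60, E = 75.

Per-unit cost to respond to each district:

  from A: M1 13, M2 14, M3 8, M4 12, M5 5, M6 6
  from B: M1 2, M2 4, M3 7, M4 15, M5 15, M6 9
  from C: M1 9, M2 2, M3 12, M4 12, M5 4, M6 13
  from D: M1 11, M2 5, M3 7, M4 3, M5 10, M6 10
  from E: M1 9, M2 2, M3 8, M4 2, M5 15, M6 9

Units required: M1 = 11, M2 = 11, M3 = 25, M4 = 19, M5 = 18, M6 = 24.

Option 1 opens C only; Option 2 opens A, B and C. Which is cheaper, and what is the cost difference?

Option 2 is cheaper by 217.

Option 1: {C}: M1→C 9·11=99, M2→C 2·11=22, M3→C 12·25=300, M4→C 12·19=228, M5→C 4·18=72, M6→C 13·24=312. Service 1033; fixed 69; total 1102.
Option 2: {A, B, C}: M1→B 2·11=22, M2→C 2·11=22, M3→B 7·25=175, M4→A 12·19=228, M5→C 4·18=72, M6→A 6·24=144. Service 663; fixed 222; total 885.
Difference: |1102 − 885| = 217.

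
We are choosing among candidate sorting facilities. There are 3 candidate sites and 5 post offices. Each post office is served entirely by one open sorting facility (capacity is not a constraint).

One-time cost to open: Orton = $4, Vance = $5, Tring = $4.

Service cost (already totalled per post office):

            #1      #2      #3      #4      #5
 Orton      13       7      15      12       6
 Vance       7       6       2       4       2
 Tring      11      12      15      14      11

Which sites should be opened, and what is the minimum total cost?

For any fixed open set, each post office goes to its cheapest open site; total = fixed + service.
{Vance}: #1→Vance 7, #2→Vance 6, #3→Vance 2, #4→Vance 4, #5→Vance 2. Service 21; fixed 5; total 26.
{Orton, Vance}: service 21 + fixed 9 = 30
{Vance, Tring}: #1→Vance 7, #2→Vance 6, #3→Vance 2, #4→Vance 4, #5→Vance 2. Service 21; fixed 9; total 30.
{Orton, Vance, Tring}: service 21 + fixed 13 = 34
No other subset beats 26.

Open Vance only; minimum total cost 26.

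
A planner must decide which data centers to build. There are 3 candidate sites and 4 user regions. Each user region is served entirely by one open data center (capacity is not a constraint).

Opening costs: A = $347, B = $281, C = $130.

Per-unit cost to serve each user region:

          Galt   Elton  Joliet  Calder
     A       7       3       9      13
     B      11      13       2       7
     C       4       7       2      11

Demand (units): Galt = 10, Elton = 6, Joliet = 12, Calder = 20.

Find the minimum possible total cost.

For any fixed open set, each user region goes to its cheapest open site; total = fixed + service.
{C}: Galt→C 4·10=40, Elton→C 7·6=42, Joliet→C 2·12=24, Calder→C 11·20=220. Service 326; fixed 130; total 456.
{B}: service 352 + fixed 281 = 633
{B, C}: service 246 + fixed 411 = 657
{A, B, C}: service 222 + fixed 758 = 980
(All 7 nonempty subsets were checked; C only is lowest.)

Minimum total cost: 456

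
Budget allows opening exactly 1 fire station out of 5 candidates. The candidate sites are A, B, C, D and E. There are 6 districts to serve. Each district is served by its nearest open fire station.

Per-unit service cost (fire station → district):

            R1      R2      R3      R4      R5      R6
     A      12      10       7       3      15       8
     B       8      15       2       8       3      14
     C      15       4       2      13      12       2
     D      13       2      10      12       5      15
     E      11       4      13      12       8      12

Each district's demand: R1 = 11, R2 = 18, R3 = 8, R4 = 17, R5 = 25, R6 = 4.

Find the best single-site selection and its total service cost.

With exactly 1 open, each district uses its cheapest among the chosen.
{B}: R1→B 8·11=88, R2→B 15·18=270, R3→B 2·8=16, R4→B 8·17=136, R5→B 3·25=75, R6→B 14·4=56. Service cost 641.
{D}: service cost 648
{E}: service cost 749
Among all 5 size-1 choices, {B} is lowest.

Choose B only; total service cost 641.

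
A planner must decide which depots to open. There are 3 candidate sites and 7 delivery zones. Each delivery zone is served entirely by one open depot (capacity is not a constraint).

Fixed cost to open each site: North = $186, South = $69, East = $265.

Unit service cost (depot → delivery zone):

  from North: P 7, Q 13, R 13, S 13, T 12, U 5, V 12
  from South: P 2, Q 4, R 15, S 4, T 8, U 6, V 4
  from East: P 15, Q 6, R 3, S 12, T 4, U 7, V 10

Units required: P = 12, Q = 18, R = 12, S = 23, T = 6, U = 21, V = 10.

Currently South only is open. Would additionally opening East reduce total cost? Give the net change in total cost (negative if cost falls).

Current service cost with {South}: 582.
Adding East: each delivery zone re-picks its cheapest; new service cost 414, saving 168.
Extra fixed cost: 265. Net change = 265 − 168 = 97.
(Totals: 651 → 748.)

No — net change +97 (cost rises by 97).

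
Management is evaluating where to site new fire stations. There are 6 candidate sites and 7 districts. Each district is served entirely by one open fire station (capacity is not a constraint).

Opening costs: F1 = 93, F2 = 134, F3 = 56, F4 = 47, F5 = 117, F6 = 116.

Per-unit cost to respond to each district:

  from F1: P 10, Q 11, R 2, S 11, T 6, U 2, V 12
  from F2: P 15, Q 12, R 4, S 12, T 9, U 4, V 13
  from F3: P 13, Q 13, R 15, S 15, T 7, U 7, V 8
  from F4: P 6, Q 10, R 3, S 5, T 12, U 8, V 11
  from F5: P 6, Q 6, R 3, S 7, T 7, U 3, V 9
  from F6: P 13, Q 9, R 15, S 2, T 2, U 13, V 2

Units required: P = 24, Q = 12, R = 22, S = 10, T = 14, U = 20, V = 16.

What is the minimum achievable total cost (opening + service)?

For any fixed open set, each district goes to its cheapest open site; total = fixed + service.
{F5, F6}: P→F5 6·24=144, Q→F5 6·12=72, R→F5 3·22=66, S→F6 2·10=20, T→F6 2·14=28, U→F5 3·20=60, V→F6 2·16=32. Service 422; fixed 233; total 655.
{F1, F4, F6}: P→F4 6·24=144, Q→F6 9·12=108, R→F1 2·22=44, S→F6 2·10=20, T→F6 2·14=28, U→F1 2·20=40, V→F6 2·16=32. Service 416; fixed 256; total 672.
{F4, F5, F6}: service 422 + fixed 280 = 702
{F1, F2, F3, F4, F5, F6}: service 380 + fixed 563 = 943
No other subset beats 655.

Minimum total cost: 655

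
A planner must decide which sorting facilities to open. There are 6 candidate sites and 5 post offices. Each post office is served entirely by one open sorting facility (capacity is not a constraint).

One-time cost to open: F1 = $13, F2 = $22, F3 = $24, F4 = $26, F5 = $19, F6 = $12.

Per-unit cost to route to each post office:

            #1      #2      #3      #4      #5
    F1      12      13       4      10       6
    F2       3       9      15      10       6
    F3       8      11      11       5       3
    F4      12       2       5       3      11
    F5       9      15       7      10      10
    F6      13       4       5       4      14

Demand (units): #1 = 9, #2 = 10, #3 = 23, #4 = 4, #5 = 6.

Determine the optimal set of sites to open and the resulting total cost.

For any fixed open set, each post office goes to its cheapest open site; total = fixed + service.
{F1, F2, F4}: #1→F2 3·9=27, #2→F4 2·10=20, #3→F1 4·23=92, #4→F4 3·4=12, #5→F1 6·6=36. Service 187; fixed 61; total 248.
{F1, F2, F3, F4}: service 169 + fixed 85 = 254
{F1, F2, F6}: #1→F2 3·9=27, #2→F6 4·10=40, #3→F1 4·23=92, #4→F6 4·4=16, #5→F1 6·6=36. Service 211; fixed 47; total 258.
{F1, F2, F3, F4, F5, F6}: #1→F2 3·9=27, #2→F4 2·10=20, #3→F1 4·23=92, #4→F4 3·4=12, #5→F3 3·6=18. Service 169; fixed 116; total 285.
No other subset beats 248.

Open F1, F2 and F4; minimum total cost 248.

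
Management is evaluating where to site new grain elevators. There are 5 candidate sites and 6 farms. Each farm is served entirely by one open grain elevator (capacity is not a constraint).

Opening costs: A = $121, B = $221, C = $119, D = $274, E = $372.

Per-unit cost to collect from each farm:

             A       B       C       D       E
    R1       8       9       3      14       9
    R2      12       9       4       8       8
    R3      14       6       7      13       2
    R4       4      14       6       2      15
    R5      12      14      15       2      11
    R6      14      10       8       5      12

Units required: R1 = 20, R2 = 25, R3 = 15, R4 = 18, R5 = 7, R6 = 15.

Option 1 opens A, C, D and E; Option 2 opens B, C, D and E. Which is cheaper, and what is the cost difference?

Option 1 is cheaper by 100.

Option 1: {A, C, D, E}: R1→C 3·20=60, R2→C 4·25=100, R3→E 2·15=30, R4→D 2·18=36, R5→D 2·7=14, R6→D 5·15=75. Service 315; fixed 886; total 1201.
Option 2: {B, C, D, E}: R1→C 3·20=60, R2→C 4·25=100, R3→E 2·15=30, R4→D 2·18=36, R5→D 2·7=14, R6→D 5·15=75. Service 315; fixed 986; total 1301.
Difference: |1201 − 1301| = 100.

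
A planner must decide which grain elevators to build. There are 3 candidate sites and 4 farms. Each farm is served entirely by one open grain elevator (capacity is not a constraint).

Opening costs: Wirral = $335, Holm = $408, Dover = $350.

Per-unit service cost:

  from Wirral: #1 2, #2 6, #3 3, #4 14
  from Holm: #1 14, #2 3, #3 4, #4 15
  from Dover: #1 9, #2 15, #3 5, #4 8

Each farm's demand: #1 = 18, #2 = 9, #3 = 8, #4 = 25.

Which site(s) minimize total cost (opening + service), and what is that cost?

Open Wirral only; minimum total cost 799.

For any fixed open set, each farm goes to its cheapest open site; total = fixed + service.
{Wirral}: #1→Wirral 2·18=36, #2→Wirral 6·9=54, #3→Wirral 3·8=24, #4→Wirral 14·25=350. Service 464; fixed 335; total 799.
{Dover}: service 537 + fixed 350 = 887
{Wirral, Dover}: service 314 + fixed 685 = 999
{Wirral, Holm, Dover}: service 287 + fixed 1093 = 1380
(All 7 nonempty subsets were checked; Wirral only is lowest.)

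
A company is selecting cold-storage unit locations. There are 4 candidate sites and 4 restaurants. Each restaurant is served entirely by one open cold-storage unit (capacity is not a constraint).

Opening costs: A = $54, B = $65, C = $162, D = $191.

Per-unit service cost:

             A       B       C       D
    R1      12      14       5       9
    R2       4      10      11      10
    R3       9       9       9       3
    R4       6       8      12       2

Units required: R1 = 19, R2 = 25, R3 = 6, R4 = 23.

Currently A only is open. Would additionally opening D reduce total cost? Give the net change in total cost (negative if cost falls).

Current service cost with {A}: 520.
Adding D: each restaurant re-picks its cheapest; new service cost 335, saving 185.
Extra fixed cost: 191. Net change = 191 − 185 = 6.
(Totals: 574 → 580.)

No — net change +6 (cost rises by 6).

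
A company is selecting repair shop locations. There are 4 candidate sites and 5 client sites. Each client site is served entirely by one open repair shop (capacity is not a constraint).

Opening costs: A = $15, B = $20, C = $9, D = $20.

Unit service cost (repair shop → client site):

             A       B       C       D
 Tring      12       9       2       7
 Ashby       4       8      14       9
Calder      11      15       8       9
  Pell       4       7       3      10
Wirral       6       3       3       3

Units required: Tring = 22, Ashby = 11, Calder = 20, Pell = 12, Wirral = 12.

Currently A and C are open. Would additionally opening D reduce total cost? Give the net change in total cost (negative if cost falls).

No — net change +20 (cost rises by 20).

Current service cost with {A, C}: 320.
Adding D: each client site re-picks its cheapest; new service cost 320, saving 0.
Extra fixed cost: 20. Net change = 20 − 0 = 20.
(Totals: 344 → 364.)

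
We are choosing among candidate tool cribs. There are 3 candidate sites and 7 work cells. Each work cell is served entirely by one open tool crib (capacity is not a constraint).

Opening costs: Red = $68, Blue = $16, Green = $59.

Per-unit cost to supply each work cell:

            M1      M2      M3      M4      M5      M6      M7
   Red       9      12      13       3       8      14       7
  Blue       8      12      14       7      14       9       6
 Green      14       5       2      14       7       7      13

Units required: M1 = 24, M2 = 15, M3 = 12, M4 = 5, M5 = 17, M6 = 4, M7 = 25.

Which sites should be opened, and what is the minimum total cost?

For any fixed open set, each work cell goes to its cheapest open site; total = fixed + service.
{Blue, Green}: M1→Blue 8·24=192, M2→Green 5·15=75, M3→Green 2·12=24, M4→Blue 7·5=35, M5→Green 7·17=119, M6→Green 7·4=28, M7→Blue 6·25=150. Service 623; fixed 75; total 698.
{Red, Blue, Green}: service 603 + fixed 143 = 746
{Red, Green}: service 652 + fixed 127 = 779
{Blue}: M1→Blue 8·24=192, M2→Blue 12·15=180, M3→Blue 14·12=168, M4→Blue 7·5=35, M5→Blue 14·17=238, M6→Blue 9·4=36, M7→Blue 6·25=150. Service 999; fixed 16; total 1015.
(All 7 nonempty subsets were checked; Blue and Green is lowest.)

Open Blue and Green; minimum total cost 698.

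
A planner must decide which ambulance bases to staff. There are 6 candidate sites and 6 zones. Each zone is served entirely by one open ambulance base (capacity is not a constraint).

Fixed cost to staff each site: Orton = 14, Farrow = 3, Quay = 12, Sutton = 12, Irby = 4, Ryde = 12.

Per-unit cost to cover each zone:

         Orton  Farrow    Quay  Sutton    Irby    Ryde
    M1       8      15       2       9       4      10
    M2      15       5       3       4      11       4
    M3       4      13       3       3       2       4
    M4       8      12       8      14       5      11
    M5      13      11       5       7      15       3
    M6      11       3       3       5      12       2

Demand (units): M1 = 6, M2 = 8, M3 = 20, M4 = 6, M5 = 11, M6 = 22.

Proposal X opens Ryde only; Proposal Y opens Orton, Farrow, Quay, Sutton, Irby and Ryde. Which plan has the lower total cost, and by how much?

Proposal X: {Ryde}: M1→Ryde 10·6=60, M2→Ryde 4·8=32, M3→Ryde 4·20=80, M4→Ryde 11·6=66, M5→Ryde 3·11=33, M6→Ryde 2·22=44. Service 315; fixed 12; total 327.
Proposal Y: {Orton, Farrow, Quay, Sutton, Irby, Ryde}: M1→Quay 2·6=12, M2→Quay 3·8=24, M3→Irby 2·20=40, M4→Irby 5·6=30, M5→Ryde 3·11=33, M6→Ryde 2·22=44. Service 183; fixed 57; total 240.
Difference: |327 − 240| = 87.

Proposal Y is cheaper by 87.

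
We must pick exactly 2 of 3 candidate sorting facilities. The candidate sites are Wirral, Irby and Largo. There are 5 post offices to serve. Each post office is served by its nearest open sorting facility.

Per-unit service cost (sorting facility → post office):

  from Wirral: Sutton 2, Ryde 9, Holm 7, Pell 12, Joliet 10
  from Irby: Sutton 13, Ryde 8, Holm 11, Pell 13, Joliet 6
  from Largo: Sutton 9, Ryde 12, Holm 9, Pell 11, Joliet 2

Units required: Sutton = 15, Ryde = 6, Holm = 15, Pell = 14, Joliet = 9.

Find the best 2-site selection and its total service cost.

With exactly 2 open, each post office uses its cheapest among the chosen.
{Wirral, Largo}: Sutton→Wirral 2·15=30, Ryde→Wirral 9·6=54, Holm→Wirral 7·15=105, Pell→Largo 11·14=154, Joliet→Largo 2·9=18. Service cost 361.
{Wirral, Irby}: service cost 405
{Irby, Largo}: service cost 490
Among all 3 size-2 choices, {Wirral, Largo} is lowest.

Choose Wirral and Largo; total service cost 361.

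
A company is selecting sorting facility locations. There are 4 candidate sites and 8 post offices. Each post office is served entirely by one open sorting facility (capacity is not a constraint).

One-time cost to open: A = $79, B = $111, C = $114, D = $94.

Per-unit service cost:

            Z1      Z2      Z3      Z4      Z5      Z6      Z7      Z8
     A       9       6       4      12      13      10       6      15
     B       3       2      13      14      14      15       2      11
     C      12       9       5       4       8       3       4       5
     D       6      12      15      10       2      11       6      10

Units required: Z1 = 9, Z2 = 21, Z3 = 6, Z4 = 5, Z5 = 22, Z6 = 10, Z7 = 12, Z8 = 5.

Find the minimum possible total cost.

Minimum total cost: 561

For any fixed open set, each post office goes to its cheapest open site; total = fixed + service.
{B, C, D}: Z1→B 3·9=27, Z2→B 2·21=42, Z3→C 5·6=30, Z4→C 4·5=20, Z5→D 2·22=44, Z6→C 3·10=30, Z7→B 2·12=24, Z8→C 5·5=25. Service 242; fixed 319; total 561.
{B, C}: service 374 + fixed 225 = 599
{B, D}: Z1→B 3·9=27, Z2→B 2·21=42, Z3→B 13·6=78, Z4→D 10·5=50, Z5→D 2·22=44, Z6→D 11·10=110, Z7→B 2·12=24, Z8→D 10·5=50. Service 425; fixed 205; total 630.
{A, B, C, D}: Z1→B 3·9=27, Z2→B 2·21=42, Z3→A 4·6=24, Z4→C 4·5=20, Z5→D 2·22=44, Z6→C 3·10=30, Z7→B 2·12=24, Z8→C 5·5=25. Service 236; fixed 398; total 634.
No other subset beats 561.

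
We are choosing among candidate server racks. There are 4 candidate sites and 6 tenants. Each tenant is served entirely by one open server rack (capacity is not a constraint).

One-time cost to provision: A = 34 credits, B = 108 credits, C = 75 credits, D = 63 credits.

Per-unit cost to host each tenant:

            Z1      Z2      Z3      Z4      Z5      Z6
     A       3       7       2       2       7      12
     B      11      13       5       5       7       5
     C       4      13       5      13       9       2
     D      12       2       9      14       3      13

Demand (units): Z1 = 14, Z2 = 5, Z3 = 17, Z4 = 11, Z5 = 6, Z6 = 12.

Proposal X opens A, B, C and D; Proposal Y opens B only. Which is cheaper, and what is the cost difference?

Proposal X: {A, B, C, D}: Z1→A 3·14=42, Z2→D 2·5=10, Z3→A 2·17=34, Z4→A 2·11=22, Z5→D 3·6=18, Z6→C 2·12=24. Service 150; fixed 280; total 430.
Proposal Y: {B}: Z1→B 11·14=154, Z2→B 13·5=65, Z3→B 5·17=85, Z4→B 5·11=55, Z5→B 7·6=42, Z6→B 5·12=60. Service 461; fixed 108; total 569.
Difference: |430 − 569| = 139.

Proposal X is cheaper by 139.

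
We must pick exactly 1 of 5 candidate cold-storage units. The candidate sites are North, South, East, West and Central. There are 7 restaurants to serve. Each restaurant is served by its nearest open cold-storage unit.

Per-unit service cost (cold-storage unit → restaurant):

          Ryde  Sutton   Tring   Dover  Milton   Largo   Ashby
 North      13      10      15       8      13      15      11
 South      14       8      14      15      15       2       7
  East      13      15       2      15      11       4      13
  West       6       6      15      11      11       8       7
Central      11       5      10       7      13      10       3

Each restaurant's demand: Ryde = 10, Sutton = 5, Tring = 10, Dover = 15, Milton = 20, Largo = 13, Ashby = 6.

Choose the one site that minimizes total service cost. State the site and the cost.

With exactly 1 open, each restaurant uses its cheapest among the chosen.
{Central}: Ryde→Central 11·10=110, Sutton→Central 5·5=25, Tring→Central 10·10=100, Dover→Central 7·15=105, Milton→Central 13·20=260, Largo→Central 10·13=130, Ashby→Central 3·6=18. Service cost 748.
{West}: service cost 771
{East}: service cost 800
Among all 5 size-1 choices, {Central} is lowest.

Choose Central only; total service cost 748.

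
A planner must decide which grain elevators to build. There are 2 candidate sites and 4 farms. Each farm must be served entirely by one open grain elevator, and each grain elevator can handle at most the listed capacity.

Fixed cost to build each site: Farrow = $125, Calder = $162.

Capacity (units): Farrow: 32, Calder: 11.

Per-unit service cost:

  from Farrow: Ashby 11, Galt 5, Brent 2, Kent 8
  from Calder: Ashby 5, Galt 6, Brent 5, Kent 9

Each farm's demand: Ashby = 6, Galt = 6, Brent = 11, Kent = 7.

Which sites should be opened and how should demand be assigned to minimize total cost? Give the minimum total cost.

Open {Farrow}: Ashby→Farrow 11·6=66, Galt→Farrow 5·6=30, Brent→Farrow 2·11=22, Kent→Farrow 8·7=56.
Loads: Farrow carries 30/32. Service 174; fixed 125; total 299.
Next best feasible plan costs 425.

Minimum total cost: 299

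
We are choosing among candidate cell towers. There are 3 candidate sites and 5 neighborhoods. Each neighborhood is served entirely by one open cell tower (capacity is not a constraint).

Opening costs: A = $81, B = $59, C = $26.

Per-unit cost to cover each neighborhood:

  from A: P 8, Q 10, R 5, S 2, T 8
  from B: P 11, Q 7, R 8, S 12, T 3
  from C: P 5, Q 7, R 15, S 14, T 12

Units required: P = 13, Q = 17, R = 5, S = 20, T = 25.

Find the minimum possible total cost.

Minimum total cost: 490

For any fixed open set, each neighborhood goes to its cheapest open site; total = fixed + service.
{A, B, C}: P→C 5·13=65, Q→B 7·17=119, R→A 5·5=25, S→A 2·20=40, T→B 3·25=75. Service 324; fixed 166; total 490.
{A, B}: service 363 + fixed 140 = 503
{A, C}: P→C 5·13=65, Q→C 7·17=119, R→A 5·5=25, S→A 2·20=40, T→A 8·25=200. Service 449; fixed 107; total 556.
{C}: service 839 + fixed 26 = 865
(All 7 nonempty subsets were checked; A, B and C is lowest.)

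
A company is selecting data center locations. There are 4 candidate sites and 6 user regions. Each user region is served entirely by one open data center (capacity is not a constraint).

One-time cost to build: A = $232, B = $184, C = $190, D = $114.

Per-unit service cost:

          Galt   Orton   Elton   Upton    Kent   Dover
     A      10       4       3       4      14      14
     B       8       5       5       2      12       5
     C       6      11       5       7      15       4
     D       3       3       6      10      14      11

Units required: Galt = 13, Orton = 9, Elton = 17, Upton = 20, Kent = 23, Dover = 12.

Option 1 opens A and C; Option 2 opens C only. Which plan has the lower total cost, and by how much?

Option 2 is cheaper by 52.

Option 1: {A, C}: Galt→C 6·13=78, Orton→A 4·9=36, Elton→A 3·17=51, Upton→A 4·20=80, Kent→A 14·23=322, Dover→C 4·12=48. Service 615; fixed 422; total 1037.
Option 2: {C}: Galt→C 6·13=78, Orton→C 11·9=99, Elton→C 5·17=85, Upton→C 7·20=140, Kent→C 15·23=345, Dover→C 4·12=48. Service 795; fixed 190; total 985.
Difference: |1037 − 985| = 52.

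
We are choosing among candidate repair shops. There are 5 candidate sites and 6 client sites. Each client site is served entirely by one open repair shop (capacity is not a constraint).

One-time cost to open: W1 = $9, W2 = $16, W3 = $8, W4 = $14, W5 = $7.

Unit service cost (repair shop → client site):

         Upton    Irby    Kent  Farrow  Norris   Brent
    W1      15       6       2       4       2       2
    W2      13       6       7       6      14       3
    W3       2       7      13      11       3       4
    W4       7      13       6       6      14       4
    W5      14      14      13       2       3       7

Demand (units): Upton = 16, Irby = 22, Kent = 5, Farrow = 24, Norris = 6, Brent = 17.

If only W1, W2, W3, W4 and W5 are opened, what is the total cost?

Total cost: 322

Each client site is assigned to its cheapest site among the open ones.
{W1, W2, W3, W4, W5}: Upton→W3 2·16=32, Irby→W1 6·22=132, Kent→W1 2·5=10, Farrow→W5 2·24=48, Norris→W1 2·6=12, Brent→W1 2·17=34. Service 268; fixed 54; total 322.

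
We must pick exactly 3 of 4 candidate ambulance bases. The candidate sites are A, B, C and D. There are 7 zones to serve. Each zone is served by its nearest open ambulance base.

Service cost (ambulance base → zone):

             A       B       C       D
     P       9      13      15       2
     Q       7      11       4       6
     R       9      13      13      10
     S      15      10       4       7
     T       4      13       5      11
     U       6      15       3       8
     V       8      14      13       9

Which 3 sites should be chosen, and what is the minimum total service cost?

Choose A, C and D; total service cost 34.

With exactly 3 open, each zone uses its cheapest among the chosen.
{A, C, D}: P→D 2, Q→C 4, R→A 9, S→C 4, T→A 4, U→C 3, V→A 8. Service cost 34.
{B, C, D}: service cost 37
{A, B, C}: service cost 41
Among all 4 size-3 choices, {A, C, D} is lowest.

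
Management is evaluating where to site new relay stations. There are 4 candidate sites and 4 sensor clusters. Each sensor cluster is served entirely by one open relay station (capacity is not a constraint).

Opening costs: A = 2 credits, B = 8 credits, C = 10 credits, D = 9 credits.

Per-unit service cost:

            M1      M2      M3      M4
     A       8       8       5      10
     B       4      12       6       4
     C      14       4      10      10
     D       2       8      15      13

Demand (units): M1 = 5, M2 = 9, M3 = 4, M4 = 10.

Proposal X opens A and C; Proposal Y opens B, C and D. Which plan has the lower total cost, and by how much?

Proposal X: {A, C}: M1→A 8·5=40, M2→C 4·9=36, M3→A 5·4=20, M4→A 10·10=100. Service 196; fixed 12; total 208.
Proposal Y: {B, C, D}: M1→D 2·5=10, M2→C 4·9=36, M3→B 6·4=24, M4→B 4·10=40. Service 110; fixed 27; total 137.
Difference: |208 − 137| = 71.

Proposal Y is cheaper by 71.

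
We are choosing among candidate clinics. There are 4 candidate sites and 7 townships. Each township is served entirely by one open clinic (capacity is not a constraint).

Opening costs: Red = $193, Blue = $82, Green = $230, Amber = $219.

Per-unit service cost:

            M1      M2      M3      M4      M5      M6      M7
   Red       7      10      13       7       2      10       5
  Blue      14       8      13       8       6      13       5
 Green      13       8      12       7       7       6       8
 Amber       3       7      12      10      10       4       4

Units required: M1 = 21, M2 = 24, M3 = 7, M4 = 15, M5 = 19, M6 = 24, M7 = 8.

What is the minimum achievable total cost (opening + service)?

For any fixed open set, each township goes to its cheapest open site; total = fixed + service.
{Blue, Amber}: M1→Amber 3·21=63, M2→Amber 7·24=168, M3→Amber 12·7=84, M4→Blue 8·15=120, M5→Blue 6·19=114, M6→Amber 4·24=96, M7→Amber 4·8=32. Service 677; fixed 301; total 978.
{Red, Amber}: service 586 + fixed 412 = 998
{Amber}: service 783 + fixed 219 = 1002
{Red, Blue, Green, Amber}: service 586 + fixed 724 = 1310
(All 15 nonempty subsets were checked; Blue and Amber is lowest.)

Minimum total cost: 978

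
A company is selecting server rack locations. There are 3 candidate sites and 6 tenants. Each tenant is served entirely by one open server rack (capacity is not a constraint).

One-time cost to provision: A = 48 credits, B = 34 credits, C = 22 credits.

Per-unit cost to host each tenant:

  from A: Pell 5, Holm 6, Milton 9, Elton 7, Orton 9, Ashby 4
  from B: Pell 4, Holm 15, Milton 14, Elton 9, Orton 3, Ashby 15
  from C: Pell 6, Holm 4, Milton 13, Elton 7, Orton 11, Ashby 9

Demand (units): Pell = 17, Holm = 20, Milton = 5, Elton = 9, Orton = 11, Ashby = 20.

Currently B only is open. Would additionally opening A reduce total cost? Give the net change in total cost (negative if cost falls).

Yes — net change −395 (cost falls by 395).

Current service cost with {B}: 852.
Adding A: each tenant re-picks its cheapest; new service cost 409, saving 443.
Extra fixed cost: 48. Net change = 48 − 443 = -395.
(Totals: 886 → 491.)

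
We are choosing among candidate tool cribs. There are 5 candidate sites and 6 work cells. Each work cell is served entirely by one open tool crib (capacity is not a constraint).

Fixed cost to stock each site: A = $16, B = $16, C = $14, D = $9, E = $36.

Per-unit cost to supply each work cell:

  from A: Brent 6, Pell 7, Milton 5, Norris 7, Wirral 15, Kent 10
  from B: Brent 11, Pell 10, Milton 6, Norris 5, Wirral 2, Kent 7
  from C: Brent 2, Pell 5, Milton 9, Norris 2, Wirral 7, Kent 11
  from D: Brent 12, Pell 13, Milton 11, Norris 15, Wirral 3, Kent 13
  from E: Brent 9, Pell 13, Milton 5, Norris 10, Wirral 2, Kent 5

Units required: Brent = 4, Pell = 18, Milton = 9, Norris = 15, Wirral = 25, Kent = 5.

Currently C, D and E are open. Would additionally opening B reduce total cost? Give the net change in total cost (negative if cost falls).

Current service cost with {C, D, E}: 248.
Adding B: each work cell re-picks its cheapest; new service cost 248, saving 0.
Extra fixed cost: 16. Net change = 16 − 0 = 16.
(Totals: 307 → 323.)

No — net change +16 (cost rises by 16).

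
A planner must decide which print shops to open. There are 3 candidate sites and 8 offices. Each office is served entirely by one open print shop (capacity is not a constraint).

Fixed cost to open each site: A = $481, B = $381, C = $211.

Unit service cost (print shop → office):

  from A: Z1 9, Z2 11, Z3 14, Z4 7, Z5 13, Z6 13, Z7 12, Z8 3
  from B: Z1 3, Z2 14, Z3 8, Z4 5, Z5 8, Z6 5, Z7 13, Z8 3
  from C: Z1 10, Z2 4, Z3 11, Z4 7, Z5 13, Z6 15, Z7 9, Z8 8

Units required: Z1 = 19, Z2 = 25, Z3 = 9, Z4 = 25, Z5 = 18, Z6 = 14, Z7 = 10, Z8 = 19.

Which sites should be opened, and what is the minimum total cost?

For any fixed open set, each office goes to its cheapest open site; total = fixed + service.
{B, C}: Z1→B 3·19=57, Z2→C 4·25=100, Z3→B 8·9=72, Z4→B 5·25=125, Z5→B 8·18=144, Z6→B 5·14=70, Z7→C 9·10=90, Z8→B 3·19=57. Service 715; fixed 592; total 1307.
{B}: Z1→B 3·19=57, Z2→B 14·25=350, Z3→B 8·9=72, Z4→B 5·25=125, Z5→B 8·18=144, Z6→B 5·14=70, Z7→B 13·10=130, Z8→B 3·19=57. Service 1005; fixed 381; total 1386.
{C}: Z1→C 10·19=190, Z2→C 4·25=100, Z3→C 11·9=99, Z4→C 7·25=175, Z5→C 13·18=234, Z6→C 15·14=210, Z7→C 9·10=90, Z8→C 8·19=152. Service 1250; fixed 211; total 1461.
{A, B, C}: Z1→B 3·19=57, Z2→C 4·25=100, Z3→B 8·9=72, Z4→B 5·25=125, Z5→B 8·18=144, Z6→B 5·14=70, Z7→C 9·10=90, Z8→A 3·19=57. Service 715; fixed 1073; total 1788.
No other subset beats 1307.

Open B and C; minimum total cost 1307.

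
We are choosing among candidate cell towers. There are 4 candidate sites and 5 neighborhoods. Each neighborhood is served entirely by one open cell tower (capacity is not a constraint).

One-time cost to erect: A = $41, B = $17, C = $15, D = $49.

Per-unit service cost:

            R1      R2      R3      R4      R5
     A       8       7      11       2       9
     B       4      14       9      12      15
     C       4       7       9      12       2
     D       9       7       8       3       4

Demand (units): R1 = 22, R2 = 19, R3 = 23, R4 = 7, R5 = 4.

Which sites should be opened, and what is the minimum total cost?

For any fixed open set, each neighborhood goes to its cheapest open site; total = fixed + service.
{C, D}: R1→C 4·22=88, R2→C 7·19=133, R3→D 8·23=184, R4→D 3·7=21, R5→C 2·4=8. Service 434; fixed 64; total 498.
{A, C}: R1→C 4·22=88, R2→A 7·19=133, R3→C 9·23=207, R4→A 2·7=14, R5→C 2·4=8. Service 450; fixed 56; total 506.
{B, D}: service 442 + fixed 66 = 508
{A, B, C, D}: service 427 + fixed 122 = 549
No other subset beats 498.

Open C and D; minimum total cost 498.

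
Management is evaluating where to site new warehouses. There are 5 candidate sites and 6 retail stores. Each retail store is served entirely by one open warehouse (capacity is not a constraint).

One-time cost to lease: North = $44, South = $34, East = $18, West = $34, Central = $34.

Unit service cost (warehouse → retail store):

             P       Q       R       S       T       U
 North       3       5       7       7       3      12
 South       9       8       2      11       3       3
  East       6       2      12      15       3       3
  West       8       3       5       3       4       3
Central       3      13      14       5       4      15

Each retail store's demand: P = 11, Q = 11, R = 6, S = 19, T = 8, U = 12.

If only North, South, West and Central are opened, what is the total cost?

Total cost: 341

Each retail store is assigned to its cheapest site among the open ones.
{North, South, West, Central}: P→North 3·11=33, Q→West 3·11=33, R→South 2·6=12, S→West 3·19=57, T→North 3·8=24, U→South 3·12=36. Service 195; fixed 146; total 341.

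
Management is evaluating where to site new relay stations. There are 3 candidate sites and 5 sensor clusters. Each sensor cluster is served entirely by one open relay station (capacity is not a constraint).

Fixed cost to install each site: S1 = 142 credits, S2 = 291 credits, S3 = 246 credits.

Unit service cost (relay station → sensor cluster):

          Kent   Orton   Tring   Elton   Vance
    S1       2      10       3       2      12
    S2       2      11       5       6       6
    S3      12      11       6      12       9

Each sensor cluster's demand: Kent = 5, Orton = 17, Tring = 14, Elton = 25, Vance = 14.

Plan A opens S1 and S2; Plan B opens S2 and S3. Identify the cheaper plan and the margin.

Plan A: {S1, S2}: Kent→S1 2·5=10, Orton→S1 10·17=170, Tring→S1 3·14=42, Elton→S1 2·25=50, Vance→S2 6·14=84. Service 356; fixed 433; total 789.
Plan B: {S2, S3}: Kent→S2 2·5=10, Orton→S2 11·17=187, Tring→S2 5·14=70, Elton→S2 6·25=150, Vance→S2 6·14=84. Service 501; fixed 537; total 1038.
Difference: |789 − 1038| = 249.

Plan A is cheaper by 249.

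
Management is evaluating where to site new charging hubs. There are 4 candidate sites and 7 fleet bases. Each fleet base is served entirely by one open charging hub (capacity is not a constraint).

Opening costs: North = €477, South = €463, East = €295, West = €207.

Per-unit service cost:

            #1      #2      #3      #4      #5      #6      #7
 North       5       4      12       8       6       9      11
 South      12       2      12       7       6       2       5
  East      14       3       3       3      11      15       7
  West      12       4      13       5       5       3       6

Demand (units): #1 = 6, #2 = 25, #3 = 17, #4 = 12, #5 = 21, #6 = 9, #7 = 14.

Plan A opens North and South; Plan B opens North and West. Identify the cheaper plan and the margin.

Plan A: {North, South}: #1→North 5·6=30, #2→South 2·25=50, #3→North 12·17=204, #4→South 7·12=84, #5→North 6·21=126, #6→South 2·9=18, #7→South 5·14=70. Service 582; fixed 940; total 1522.
Plan B: {North, West}: #1→North 5·6=30, #2→North 4·25=100, #3→North 12·17=204, #4→West 5·12=60, #5→West 5·21=105, #6→West 3·9=27, #7→West 6·14=84. Service 610; fixed 684; total 1294.
Difference: |1522 − 1294| = 228.

Plan B is cheaper by 228.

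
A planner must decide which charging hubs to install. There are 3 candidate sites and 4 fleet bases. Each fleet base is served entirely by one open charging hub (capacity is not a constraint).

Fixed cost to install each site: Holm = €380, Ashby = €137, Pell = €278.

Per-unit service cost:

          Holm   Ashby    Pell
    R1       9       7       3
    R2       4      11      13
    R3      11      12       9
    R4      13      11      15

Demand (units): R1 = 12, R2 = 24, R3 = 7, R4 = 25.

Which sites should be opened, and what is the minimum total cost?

Open Ashby only; minimum total cost 844.

For any fixed open set, each fleet base goes to its cheapest open site; total = fixed + service.
{Ashby}: R1→Ashby 7·12=84, R2→Ashby 11·24=264, R3→Ashby 12·7=84, R4→Ashby 11·25=275. Service 707; fixed 137; total 844.
{Holm}: service 606 + fixed 380 = 986
{Holm, Ashby}: service 532 + fixed 517 = 1049
{Holm, Ashby, Pell}: R1→Pell 3·12=36, R2→Holm 4·24=96, R3→Pell 9·7=63, R4→Ashby 11·25=275. Service 470; fixed 795; total 1265.
No other subset beats 844.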